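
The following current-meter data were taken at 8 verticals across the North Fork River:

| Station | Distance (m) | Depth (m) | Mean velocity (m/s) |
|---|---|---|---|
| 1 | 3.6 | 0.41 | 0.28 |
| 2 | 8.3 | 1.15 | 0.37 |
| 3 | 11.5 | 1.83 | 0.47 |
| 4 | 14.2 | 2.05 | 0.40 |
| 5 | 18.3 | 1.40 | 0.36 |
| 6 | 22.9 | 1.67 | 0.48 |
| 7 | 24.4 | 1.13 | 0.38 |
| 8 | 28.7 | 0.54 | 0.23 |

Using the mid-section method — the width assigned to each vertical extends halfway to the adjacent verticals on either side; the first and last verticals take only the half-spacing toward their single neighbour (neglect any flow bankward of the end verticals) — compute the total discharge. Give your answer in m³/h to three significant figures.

48300 m³/h

w_1 = (8.3 − 3.6)/2 = 2.35 m; q_1 = 0.28 × 0.41 × 2.35 = 0.2698 m³/s
w_2 = (11.5 − 3.6)/2 = 3.95 m; q_2 = 0.37 × 1.15 × 3.95 = 1.681 m³/s
w_3 = (14.2 − 8.3)/2 = 2.95 m; q_3 = 0.47 × 1.83 × 2.95 = 2.537 m³/s
w_4 = (18.3 − 11.5)/2 = 3.4 m; q_4 = 0.40 × 2.05 × 3.4 = 2.788 m³/s
w_5 = (22.9 − 14.2)/2 = 4.35 m; q_5 = 0.36 × 1.40 × 4.35 = 2.192 m³/s
w_6 = (24.4 − 18.3)/2 = 3.05 m; q_6 = 0.48 × 1.67 × 3.05 = 2.445 m³/s
w_7 = (28.7 − 22.9)/2 = 2.9 m; q_7 = 0.38 × 1.13 × 2.9 = 1.245 m³/s
w_8 = (28.7 − 24.4)/2 = 2.15 m; q_8 = 0.23 × 0.54 × 2.15 = 0.2670 m³/s
Q = Σ qᵢ = 13.43 m³/s
= 13.43 × 3600 = 48330 m³/h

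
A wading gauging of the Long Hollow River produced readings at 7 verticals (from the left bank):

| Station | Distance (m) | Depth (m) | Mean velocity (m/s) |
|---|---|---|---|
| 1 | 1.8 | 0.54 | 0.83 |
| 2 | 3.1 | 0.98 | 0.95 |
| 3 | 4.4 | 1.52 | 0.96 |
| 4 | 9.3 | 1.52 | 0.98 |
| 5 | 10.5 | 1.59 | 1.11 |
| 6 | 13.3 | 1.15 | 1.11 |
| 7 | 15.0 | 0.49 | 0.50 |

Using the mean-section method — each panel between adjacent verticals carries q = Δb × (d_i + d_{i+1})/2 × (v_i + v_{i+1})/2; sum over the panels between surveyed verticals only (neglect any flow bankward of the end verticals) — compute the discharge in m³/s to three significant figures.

17.0 m³/s

Panel 1-2: Δb = 1.3 m, d̄ = (0.54+0.98)/2 = 0.76, v̄ = (0.83+0.95)/2 = 0.89 → q = 1.3×0.76×0.89 = 0.8793 m³/s
Panel 2-3: Δb = 1.3 m, d̄ = (0.98+1.52)/2 = 1.25, v̄ = (0.95+0.96)/2 = 0.955 → q = 1.3×1.25×0.955 = 1.552 m³/s
Panel 3-4: Δb = 4.9 m, d̄ = (1.52+1.52)/2 = 1.52, v̄ = (0.96+0.98)/2 = 0.97 → q = 4.9×1.52×0.97 = 7.225 m³/s
Panel 4-5: Δb = 1.2 m, d̄ = (1.52+1.59)/2 = 1.555, v̄ = (0.98+1.11)/2 = 1.045 → q = 1.2×1.555×1.045 = 1.950 m³/s
Panel 5-6: Δb = 2.8 m, d̄ = (1.59+1.15)/2 = 1.37, v̄ = (1.11+1.11)/2 = 1.11 → q = 2.8×1.37×1.11 = 4.258 m³/s
Panel 6-7: Δb = 1.7 m, d̄ = (1.15+0.49)/2 = 0.82, v̄ = (1.11+0.50)/2 = 0.805 → q = 1.7×0.82×0.805 = 1.122 m³/s
Q = Σ q = 16.99 m³/s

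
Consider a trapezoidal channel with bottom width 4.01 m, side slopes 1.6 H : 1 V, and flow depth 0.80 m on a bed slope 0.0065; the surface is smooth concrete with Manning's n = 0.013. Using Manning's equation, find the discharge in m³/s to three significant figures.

18.7 m³/s

A = (b + z·y)·y = (4.01 + 1.6×0.80)×0.80 = 4.232 m²
P = b + 2y√(1+z²) = 4.01 + 2×0.80×√(1+1.6²) = 7.029 m
R = A/P = 4.232/7.029 = 0.6021 m
Q = (1/n)·A·R^(2/3)·S^(1/2) = (1/0.013) × 4.232 × 0.6021^(2/3) × 0.0065^(1/2) = 18.71 m³/s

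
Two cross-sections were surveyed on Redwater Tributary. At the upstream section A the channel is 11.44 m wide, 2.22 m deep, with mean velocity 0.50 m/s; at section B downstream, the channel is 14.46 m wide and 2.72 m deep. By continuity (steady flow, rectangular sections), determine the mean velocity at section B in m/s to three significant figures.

0.323 m/s

Q = A₁V₁ = (11.44×2.22) × 0.50 = 12.70 m³/s
A₂ = 14.46 × 2.72 = 39.33 m²
V₂ = Q/A₂ = 12.70/39.33 = 0.3229 m/s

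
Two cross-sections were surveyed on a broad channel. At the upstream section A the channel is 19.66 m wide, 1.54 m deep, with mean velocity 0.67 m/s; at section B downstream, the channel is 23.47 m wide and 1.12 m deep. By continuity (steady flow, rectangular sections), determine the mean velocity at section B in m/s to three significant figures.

0.772 m/s

Q = A₁V₁ = (19.66×1.54) × 0.67 = 20.29 m³/s
A₂ = 23.47 × 1.12 = 26.29 m²
V₂ = Q/A₂ = 20.29/26.29 = 0.7717 m/s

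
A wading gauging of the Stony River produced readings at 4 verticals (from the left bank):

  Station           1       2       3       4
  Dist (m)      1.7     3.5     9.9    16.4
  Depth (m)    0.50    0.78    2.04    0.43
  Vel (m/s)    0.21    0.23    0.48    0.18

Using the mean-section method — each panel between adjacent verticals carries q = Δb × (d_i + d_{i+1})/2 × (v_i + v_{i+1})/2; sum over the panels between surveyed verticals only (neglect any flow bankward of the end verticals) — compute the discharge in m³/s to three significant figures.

Panel 1-2: Δb = 1.8 m, d̄ = (0.50+0.78)/2 = 0.64, v̄ = (0.21+0.23)/2 = 0.22 → q = 1.8×0.64×0.22 = 0.2534 m³/s
Panel 2-3: Δb = 6.4 m, d̄ = (0.78+2.04)/2 = 1.41, v̄ = (0.23+0.48)/2 = 0.355 → q = 6.4×1.41×0.355 = 3.204 m³/s
Panel 3-4: Δb = 6.5 m, d̄ = (2.04+0.43)/2 = 1.235, v̄ = (0.48+0.18)/2 = 0.33 → q = 6.5×1.235×0.33 = 2.649 m³/s
Q = Σ q = 6.106 m³/s

6.11 m³/s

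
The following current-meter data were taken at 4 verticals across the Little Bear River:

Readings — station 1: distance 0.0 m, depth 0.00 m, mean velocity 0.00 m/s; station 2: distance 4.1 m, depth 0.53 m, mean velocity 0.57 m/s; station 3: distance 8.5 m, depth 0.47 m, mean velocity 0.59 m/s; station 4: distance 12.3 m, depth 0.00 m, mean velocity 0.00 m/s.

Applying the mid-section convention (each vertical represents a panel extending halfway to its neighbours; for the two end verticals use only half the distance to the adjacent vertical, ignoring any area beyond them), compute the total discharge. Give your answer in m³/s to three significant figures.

2.42 m³/s

w_2 = (8.5 − 0.0)/2 = 4.25 m; q_2 = 0.57 × 0.53 × 4.25 = 1.284 m³/s
w_3 = (12.3 − 4.1)/2 = 4.1 m; q_3 = 0.59 × 0.47 × 4.1 = 1.137 m³/s
Stations 1, 4 contribute zero (depth or velocity is 0).
Q = Σ qᵢ = 2.421 m³/s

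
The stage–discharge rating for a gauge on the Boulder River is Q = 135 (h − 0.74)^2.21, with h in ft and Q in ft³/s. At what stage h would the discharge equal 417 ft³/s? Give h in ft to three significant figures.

2.41 ft

h − h₀ = (Q/C)^(1/b) = (417/135)^(1/2.21) = 1.666 ft
h = 0.74 + 1.666 = 2.406 ft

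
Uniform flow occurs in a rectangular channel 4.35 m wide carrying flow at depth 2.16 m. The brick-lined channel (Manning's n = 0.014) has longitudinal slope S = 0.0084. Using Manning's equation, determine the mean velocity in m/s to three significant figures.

6.91 m/s

A = b·y = 4.35 × 2.16 = 9.396 m²
P = b + 2y = 4.35 + 2×2.16 = 8.670 m
R = A/P = 9.396/8.670 = 1.084 m
Q = (1/n)·A·R^(2/3)·S^(1/2) = (1/0.014) × 9.396 × 1.084^(2/3) × 0.0084^(1/2) = 64.90 m³/s
V = Q/A = 64.90/9.396 = 6.907 m/s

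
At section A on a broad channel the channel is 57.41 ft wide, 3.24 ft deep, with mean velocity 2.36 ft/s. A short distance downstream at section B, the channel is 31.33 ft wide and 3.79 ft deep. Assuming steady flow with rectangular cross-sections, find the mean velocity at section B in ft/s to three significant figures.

3.70 ft/s

Q = A₁V₁ = (57.41×3.24) × 2.36 = 439.0 ft³/s
A₂ = 31.33 × 3.79 = 118.7 ft²
V₂ = Q/A₂ = 439.0/118.7 = 3.697 ft/s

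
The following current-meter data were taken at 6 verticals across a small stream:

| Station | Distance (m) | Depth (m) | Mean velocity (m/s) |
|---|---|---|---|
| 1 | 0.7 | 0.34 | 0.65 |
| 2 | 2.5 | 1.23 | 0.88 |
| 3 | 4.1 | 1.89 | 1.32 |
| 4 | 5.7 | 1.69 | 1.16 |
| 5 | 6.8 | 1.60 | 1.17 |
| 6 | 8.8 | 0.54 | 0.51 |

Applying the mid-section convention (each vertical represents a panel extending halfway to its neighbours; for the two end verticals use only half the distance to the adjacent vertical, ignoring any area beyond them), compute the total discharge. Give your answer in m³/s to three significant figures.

11.9 m³/s

w_1 = (2.5 − 0.7)/2 = 0.9 m; q_1 = 0.65 × 0.34 × 0.9 = 0.1989 m³/s
w_2 = (4.1 − 0.7)/2 = 1.7 m; q_2 = 0.88 × 1.23 × 1.7 = 1.840 m³/s
w_3 = (5.7 − 2.5)/2 = 1.6 m; q_3 = 1.32 × 1.89 × 1.6 = 3.992 m³/s
w_4 = (6.8 − 4.1)/2 = 1.35 m; q_4 = 1.16 × 1.69 × 1.35 = 2.647 m³/s
w_5 = (8.8 − 5.7)/2 = 1.55 m; q_5 = 1.17 × 1.60 × 1.55 = 2.902 m³/s
w_6 = (8.8 − 6.8)/2 = 1 m; q_6 = 0.51 × 0.54 × 1 = 0.2754 m³/s
Q = Σ qᵢ = 11.85 m³/s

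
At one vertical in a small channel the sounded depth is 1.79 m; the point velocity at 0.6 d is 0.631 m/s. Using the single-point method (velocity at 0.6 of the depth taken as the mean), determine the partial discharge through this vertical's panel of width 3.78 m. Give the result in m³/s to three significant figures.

v̄ = v₀.₆ = 0.631 m/s
q = v̄ × d × w = 0.6310 × 1.79 × 3.78 = 4.269 m³/s

4.27 m³/s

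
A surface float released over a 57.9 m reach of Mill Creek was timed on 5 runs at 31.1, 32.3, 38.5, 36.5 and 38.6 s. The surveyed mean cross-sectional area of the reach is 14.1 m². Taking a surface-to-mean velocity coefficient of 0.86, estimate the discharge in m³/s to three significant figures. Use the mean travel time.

19.8 m³/s

t̄ = (31.1 + 32.3 + 38.5 + 36.5 + 38.6) / 5 = 35.4 s
v_surface = L / t̄ = 57.9 / 35.4 = 1.636 m/s
v_mean = 0.86 × 1.636 = 1.407 m/s
Q = A × v_mean = 14.1 × 1.407 = 19.83 m³/s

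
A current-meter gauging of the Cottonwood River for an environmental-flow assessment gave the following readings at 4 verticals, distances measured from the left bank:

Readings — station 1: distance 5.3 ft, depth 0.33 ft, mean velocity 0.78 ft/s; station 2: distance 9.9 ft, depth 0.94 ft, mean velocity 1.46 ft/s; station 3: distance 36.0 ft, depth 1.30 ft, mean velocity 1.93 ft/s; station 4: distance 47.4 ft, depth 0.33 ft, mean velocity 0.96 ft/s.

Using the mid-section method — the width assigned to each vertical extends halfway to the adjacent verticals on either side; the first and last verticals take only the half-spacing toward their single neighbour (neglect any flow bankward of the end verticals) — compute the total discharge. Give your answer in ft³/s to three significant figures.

w_1 = (9.9 − 5.3)/2 = 2.3 ft; q_1 = 0.78 × 0.33 × 2.3 = 0.5920 ft³/s
w_2 = (36.0 − 5.3)/2 = 15.35 ft; q_2 = 1.46 × 0.94 × 15.35 = 21.07 ft³/s
w_3 = (47.4 − 9.9)/2 = 18.75 ft; q_3 = 1.93 × 1.30 × 18.75 = 47.04 ft³/s
w_4 = (47.4 − 36.0)/2 = 5.7 ft; q_4 = 0.96 × 0.33 × 5.7 = 1.806 ft³/s
Q = Σ qᵢ = 70.51 ft³/s

70.5 ft³/s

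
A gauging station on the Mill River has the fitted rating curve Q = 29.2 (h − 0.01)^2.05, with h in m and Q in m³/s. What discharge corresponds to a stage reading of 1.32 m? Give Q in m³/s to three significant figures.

Q = 29.2 × (1.32 − 0.01)^2.05 = 29.2 × 1.31^2.05 = 50.79 m³/s

50.8 m³/s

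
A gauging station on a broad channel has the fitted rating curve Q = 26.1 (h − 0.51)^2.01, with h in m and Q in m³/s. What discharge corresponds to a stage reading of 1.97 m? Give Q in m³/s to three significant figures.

Q = 26.1 × (1.97 − 0.51)^2.01 = 26.1 × 1.46^2.01 = 55.85 m³/s

55.8 m³/s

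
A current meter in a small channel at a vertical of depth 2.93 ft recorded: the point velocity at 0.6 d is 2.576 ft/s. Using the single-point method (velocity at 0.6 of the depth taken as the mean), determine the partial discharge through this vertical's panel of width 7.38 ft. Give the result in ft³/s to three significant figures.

55.7 ft³/s

v̄ = v₀.₆ = 2.576 ft/s
q = v̄ × d × w = 2.576 × 2.93 × 7.38 = 55.70 ft³/s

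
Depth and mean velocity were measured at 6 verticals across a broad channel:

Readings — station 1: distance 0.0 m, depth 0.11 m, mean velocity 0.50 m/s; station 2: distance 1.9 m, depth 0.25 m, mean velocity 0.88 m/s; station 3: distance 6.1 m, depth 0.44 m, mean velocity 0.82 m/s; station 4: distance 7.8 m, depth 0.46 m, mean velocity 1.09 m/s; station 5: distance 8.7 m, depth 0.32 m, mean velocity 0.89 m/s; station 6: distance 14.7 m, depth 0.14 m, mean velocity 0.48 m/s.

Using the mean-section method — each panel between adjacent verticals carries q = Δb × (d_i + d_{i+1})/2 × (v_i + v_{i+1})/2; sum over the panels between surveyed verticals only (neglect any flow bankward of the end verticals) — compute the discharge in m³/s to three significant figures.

Panel 1-2: Δb = 1.9 m, d̄ = (0.11+0.25)/2 = 0.18, v̄ = (0.50+0.88)/2 = 0.69 → q = 1.9×0.18×0.69 = 0.2360 m³/s
Panel 2-3: Δb = 4.2 m, d̄ = (0.25+0.44)/2 = 0.345, v̄ = (0.88+0.82)/2 = 0.85 → q = 4.2×0.345×0.85 = 1.232 m³/s
Panel 3-4: Δb = 1.7 m, d̄ = (0.44+0.46)/2 = 0.45, v̄ = (0.82+1.09)/2 = 0.955 → q = 1.7×0.45×0.955 = 0.7306 m³/s
Panel 4-5: Δb = 0.9 m, d̄ = (0.46+0.32)/2 = 0.39, v̄ = (1.09+0.89)/2 = 0.99 → q = 0.9×0.39×0.99 = 0.3475 m³/s
Panel 5-6: Δb = 6 m, d̄ = (0.32+0.14)/2 = 0.23, v̄ = (0.89+0.48)/2 = 0.685 → q = 6×0.23×0.685 = 0.9453 m³/s
Q = Σ q = 3.491 m³/s

3.49 m³/s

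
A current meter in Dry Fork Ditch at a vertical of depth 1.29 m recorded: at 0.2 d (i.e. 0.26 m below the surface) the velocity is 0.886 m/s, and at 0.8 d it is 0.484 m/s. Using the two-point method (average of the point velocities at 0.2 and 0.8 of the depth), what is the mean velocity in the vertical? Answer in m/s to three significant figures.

v̄ = (0.886 + 0.484) / 2 = 0.6850 m/s

0.685 m/s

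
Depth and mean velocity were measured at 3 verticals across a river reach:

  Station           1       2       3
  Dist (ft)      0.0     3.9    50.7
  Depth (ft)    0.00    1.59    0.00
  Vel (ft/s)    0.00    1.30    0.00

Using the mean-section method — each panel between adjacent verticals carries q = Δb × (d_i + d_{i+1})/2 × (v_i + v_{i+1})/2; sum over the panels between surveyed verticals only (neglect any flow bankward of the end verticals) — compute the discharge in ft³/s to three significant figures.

26.2 ft³/s

Panel 1-2: Δb = 3.9 ft, d̄ = (0.00+1.59)/2 = 0.795, v̄ = (0.00+1.30)/2 = 0.65 → q = 3.9×0.795×0.65 = 2.015 ft³/s
Panel 2-3: Δb = 46.8 ft, d̄ = (1.59+0.00)/2 = 0.795, v̄ = (1.30+0.00)/2 = 0.65 → q = 46.8×0.795×0.65 = 24.18 ft³/s
Q = Σ q = 26.20 ft³/s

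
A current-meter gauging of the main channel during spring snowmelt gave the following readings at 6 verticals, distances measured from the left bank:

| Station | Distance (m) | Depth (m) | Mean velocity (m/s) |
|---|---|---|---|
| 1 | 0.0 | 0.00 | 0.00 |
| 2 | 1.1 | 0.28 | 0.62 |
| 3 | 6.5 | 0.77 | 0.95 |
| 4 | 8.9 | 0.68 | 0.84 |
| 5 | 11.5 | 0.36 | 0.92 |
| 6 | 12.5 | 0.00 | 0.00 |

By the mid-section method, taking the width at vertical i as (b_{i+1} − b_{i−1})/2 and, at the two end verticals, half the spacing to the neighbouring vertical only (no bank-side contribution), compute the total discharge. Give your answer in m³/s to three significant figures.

5.44 m³/s

w_2 = (6.5 − 0.0)/2 = 3.25 m; q_2 = 0.62 × 0.28 × 3.25 = 0.5642 m³/s
w_3 = (8.9 − 1.1)/2 = 3.9 m; q_3 = 0.95 × 0.77 × 3.9 = 2.853 m³/s
w_4 = (11.5 − 6.5)/2 = 2.5 m; q_4 = 0.84 × 0.68 × 2.5 = 1.428 m³/s
w_5 = (12.5 − 8.9)/2 = 1.8 m; q_5 = 0.92 × 0.36 × 1.8 = 0.5962 m³/s
Stations 1, 6 contribute zero (depth or velocity is 0).
Q = Σ qᵢ = 5.441 m³/s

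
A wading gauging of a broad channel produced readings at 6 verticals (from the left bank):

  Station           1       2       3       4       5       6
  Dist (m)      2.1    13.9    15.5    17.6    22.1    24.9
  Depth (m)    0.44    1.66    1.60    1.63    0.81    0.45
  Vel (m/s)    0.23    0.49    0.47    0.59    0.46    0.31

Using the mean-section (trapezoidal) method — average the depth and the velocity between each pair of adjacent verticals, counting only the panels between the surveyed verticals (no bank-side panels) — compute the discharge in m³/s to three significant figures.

Panel 1-2: Δb = 11.8 m, d̄ = (0.44+1.66)/2 = 1.05, v̄ = (0.23+0.49)/2 = 0.36 → q = 11.8×1.05×0.36 = 4.460 m³/s
Panel 2-3: Δb = 1.6 m, d̄ = (1.66+1.60)/2 = 1.63, v̄ = (0.49+0.47)/2 = 0.48 → q = 1.6×1.63×0.48 = 1.252 m³/s
Panel 3-4: Δb = 2.1 m, d̄ = (1.60+1.63)/2 = 1.615, v̄ = (0.47+0.59)/2 = 0.53 → q = 2.1×1.615×0.53 = 1.797 m³/s
Panel 4-5: Δb = 4.5 m, d̄ = (1.63+0.81)/2 = 1.22, v̄ = (0.59+0.46)/2 = 0.525 → q = 4.5×1.22×0.525 = 2.882 m³/s
Panel 5-6: Δb = 2.8 m, d̄ = (0.81+0.45)/2 = 0.63, v̄ = (0.46+0.31)/2 = 0.385 → q = 2.8×0.63×0.385 = 0.6791 m³/s
Q = Σ q = 11.07 m³/s

11.1 m³/s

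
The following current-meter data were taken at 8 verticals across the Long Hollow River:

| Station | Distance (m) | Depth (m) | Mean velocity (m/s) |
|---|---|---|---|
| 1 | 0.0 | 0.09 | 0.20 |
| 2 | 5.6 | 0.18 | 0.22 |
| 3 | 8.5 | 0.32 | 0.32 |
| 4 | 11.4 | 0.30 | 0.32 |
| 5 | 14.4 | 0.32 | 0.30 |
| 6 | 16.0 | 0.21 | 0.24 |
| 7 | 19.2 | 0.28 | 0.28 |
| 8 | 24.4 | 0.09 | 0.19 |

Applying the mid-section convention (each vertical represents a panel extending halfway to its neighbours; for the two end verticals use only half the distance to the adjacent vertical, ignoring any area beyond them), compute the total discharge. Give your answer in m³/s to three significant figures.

w_1 = (5.6 − 0.0)/2 = 2.8 m; q_1 = 0.20 × 0.09 × 2.8 = 0.05040 m³/s
w_2 = (8.5 − 0.0)/2 = 4.25 m; q_2 = 0.22 × 0.18 × 4.25 = 0.1683 m³/s
w_3 = (11.4 − 5.6)/2 = 2.9 m; q_3 = 0.32 × 0.32 × 2.9 = 0.2970 m³/s
w_4 = (14.4 − 8.5)/2 = 2.95 m; q_4 = 0.32 × 0.30 × 2.95 = 0.2832 m³/s
w_5 = (16.0 − 11.4)/2 = 2.3 m; q_5 = 0.30 × 0.32 × 2.3 = 0.2208 m³/s
w_6 = (19.2 − 14.4)/2 = 2.4 m; q_6 = 0.24 × 0.21 × 2.4 = 0.1210 m³/s
w_7 = (24.4 − 16.0)/2 = 4.2 m; q_7 = 0.28 × 0.28 × 4.2 = 0.3293 m³/s
w_8 = (24.4 − 19.2)/2 = 2.6 m; q_8 = 0.19 × 0.09 × 2.6 = 0.04446 m³/s
Q = Σ qᵢ = 1.514 m³/s

1.51 m³/s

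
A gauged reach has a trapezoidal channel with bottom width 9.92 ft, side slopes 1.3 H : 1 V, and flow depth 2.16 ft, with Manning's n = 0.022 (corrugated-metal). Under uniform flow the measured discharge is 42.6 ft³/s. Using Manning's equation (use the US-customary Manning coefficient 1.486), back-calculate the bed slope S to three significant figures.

0.000277

A = (b + z·y)·y = (9.92 + 1.3×2.16)×2.16 = 27.49 ft²
P = b + 2y√(1+z²) = 9.92 + 2×2.16×√(1+1.3²) = 17.01 ft
R = A/P = 27.49/17.01 = 1.617 ft
S = (Q·n / (1.486·A·R^(2/3)))² = (42.6×0.022 / (1.486×27.49×1.377))² = 0.0002773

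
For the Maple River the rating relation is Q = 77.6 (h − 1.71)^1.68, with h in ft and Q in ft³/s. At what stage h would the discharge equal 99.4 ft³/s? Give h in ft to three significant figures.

2.87 ft

h − h₀ = (Q/C)^(1/b) = (99.4/77.6)^(1/1.68) = 1.159 ft
h = 1.71 + 1.159 = 2.869 ft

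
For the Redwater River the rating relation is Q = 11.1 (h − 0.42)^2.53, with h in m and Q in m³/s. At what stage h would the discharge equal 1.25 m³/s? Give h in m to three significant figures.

h − h₀ = (Q/C)^(1/b) = (1.25/11.1)^(1/2.53) = 0.4218 m
h = 0.42 + 0.4218 = 0.8418 m

0.842 m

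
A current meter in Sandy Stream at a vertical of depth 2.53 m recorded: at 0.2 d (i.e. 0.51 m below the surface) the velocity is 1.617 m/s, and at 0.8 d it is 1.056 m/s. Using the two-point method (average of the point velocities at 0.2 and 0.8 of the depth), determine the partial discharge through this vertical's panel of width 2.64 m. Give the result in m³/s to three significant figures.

8.93 m³/s

v̄ = (1.617 + 1.056) / 2 = 1.337 m/s
q = v̄ × d × w = 1.337 × 2.53 × 2.64 = 8.927 m³/s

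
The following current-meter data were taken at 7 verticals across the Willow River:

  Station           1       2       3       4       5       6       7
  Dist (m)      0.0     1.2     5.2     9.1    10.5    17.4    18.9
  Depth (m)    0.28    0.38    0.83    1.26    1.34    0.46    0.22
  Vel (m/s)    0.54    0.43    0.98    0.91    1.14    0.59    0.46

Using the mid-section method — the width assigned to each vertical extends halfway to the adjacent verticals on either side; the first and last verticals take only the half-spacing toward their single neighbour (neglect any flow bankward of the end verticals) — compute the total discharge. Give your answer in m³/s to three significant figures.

w_1 = (1.2 − 0.0)/2 = 0.6 m; q_1 = 0.54 × 0.28 × 0.6 = 0.09072 m³/s
w_2 = (5.2 − 0.0)/2 = 2.6 m; q_2 = 0.43 × 0.38 × 2.6 = 0.4248 m³/s
w_3 = (9.1 − 1.2)/2 = 3.95 m; q_3 = 0.98 × 0.83 × 3.95 = 3.213 m³/s
w_4 = (10.5 − 5.2)/2 = 2.65 m; q_4 = 0.91 × 1.26 × 2.65 = 3.038 m³/s
w_5 = (17.4 − 9.1)/2 = 4.15 m; q_5 = 1.14 × 1.34 × 4.15 = 6.340 m³/s
w_6 = (18.9 − 10.5)/2 = 4.2 m; q_6 = 0.59 × 0.46 × 4.2 = 1.140 m³/s
w_7 = (18.9 − 17.4)/2 = 0.75 m; q_7 = 0.46 × 0.22 × 0.75 = 0.07590 m³/s
Q = Σ qᵢ = 14.32 m³/s

14.3 m³/s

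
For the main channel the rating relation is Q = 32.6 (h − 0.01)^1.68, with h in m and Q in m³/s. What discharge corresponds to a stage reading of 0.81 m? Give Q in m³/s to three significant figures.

22.4 m³/s

Q = 32.6 × (0.81 − 0.01)^1.68 = 32.6 × 0.8^1.68 = 22.41 m³/s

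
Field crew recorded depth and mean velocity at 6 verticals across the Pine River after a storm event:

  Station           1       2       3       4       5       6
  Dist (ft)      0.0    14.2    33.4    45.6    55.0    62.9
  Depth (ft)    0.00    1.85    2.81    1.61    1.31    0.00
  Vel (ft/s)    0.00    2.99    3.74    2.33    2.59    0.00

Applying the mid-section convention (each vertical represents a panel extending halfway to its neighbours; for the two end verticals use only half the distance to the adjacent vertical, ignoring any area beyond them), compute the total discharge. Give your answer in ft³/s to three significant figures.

327 ft³/s

w_2 = (33.4 − 0.0)/2 = 16.7 ft; q_2 = 2.99 × 1.85 × 16.7 = 92.38 ft³/s
w_3 = (45.6 − 14.2)/2 = 15.7 ft; q_3 = 3.74 × 2.81 × 15.7 = 165.0 ft³/s
w_4 = (55.0 − 33.4)/2 = 10.8 ft; q_4 = 2.33 × 1.61 × 10.8 = 40.51 ft³/s
w_5 = (62.9 − 45.6)/2 = 8.65 ft; q_5 = 2.59 × 1.31 × 8.65 = 29.35 ft³/s
Stations 1, 6 contribute zero (depth or velocity is 0).
Q = Σ qᵢ = 327.2 ft³/s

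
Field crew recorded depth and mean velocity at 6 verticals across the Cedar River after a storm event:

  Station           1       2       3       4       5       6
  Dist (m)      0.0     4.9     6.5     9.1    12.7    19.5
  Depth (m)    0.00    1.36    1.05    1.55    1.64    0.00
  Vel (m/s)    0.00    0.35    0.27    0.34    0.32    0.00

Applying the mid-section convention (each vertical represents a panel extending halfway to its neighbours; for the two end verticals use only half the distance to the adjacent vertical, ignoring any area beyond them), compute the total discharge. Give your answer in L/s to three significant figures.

w_2 = (6.5 − 0.0)/2 = 3.25 m; q_2 = 0.35 × 1.36 × 3.25 = 1.547 m³/s
w_3 = (9.1 − 4.9)/2 = 2.1 m; q_3 = 0.27 × 1.05 × 2.1 = 0.5954 m³/s
w_4 = (12.7 − 6.5)/2 = 3.1 m; q_4 = 0.34 × 1.55 × 3.1 = 1.634 m³/s
w_5 = (19.5 − 9.1)/2 = 5.2 m; q_5 = 0.32 × 1.64 × 5.2 = 2.729 m³/s
Stations 1, 6 contribute zero (depth or velocity is 0).
Q = Σ qᵢ = 6.505 m³/s
= 6.505 × 1000 = 6505 L/s

6510 L/s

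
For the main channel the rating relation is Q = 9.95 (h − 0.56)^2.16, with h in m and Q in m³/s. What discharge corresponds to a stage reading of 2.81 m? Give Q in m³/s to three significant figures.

57.4 m³/s

Q = 9.95 × (2.81 − 0.56)^2.16 = 9.95 × 2.25^2.16 = 57.35 m³/s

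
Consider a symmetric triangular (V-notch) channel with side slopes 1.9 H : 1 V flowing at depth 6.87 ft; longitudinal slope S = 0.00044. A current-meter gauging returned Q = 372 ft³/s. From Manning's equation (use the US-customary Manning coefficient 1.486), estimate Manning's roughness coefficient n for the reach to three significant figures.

0.0158

A = z·y² = 1.9×6.87² = 89.67 ft²
P = 2y√(1+z²) = 2×6.87×√(1+1.9²) = 29.50 ft
R = A/P = 89.67/29.50 = 3.040 ft
n = (1.486/Q)·A·R^(2/3)·S^(1/2) = (1.486/372) × 89.67 × 2.098 × 0.02098 = 0.01577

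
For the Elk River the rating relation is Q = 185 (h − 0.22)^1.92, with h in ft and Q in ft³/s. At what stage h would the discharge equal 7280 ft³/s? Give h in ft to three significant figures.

6.99 ft

h − h₀ = (Q/C)^(1/b) = (7280/185)^(1/1.92) = 6.772 ft
h = 0.22 + 6.772 = 6.992 ft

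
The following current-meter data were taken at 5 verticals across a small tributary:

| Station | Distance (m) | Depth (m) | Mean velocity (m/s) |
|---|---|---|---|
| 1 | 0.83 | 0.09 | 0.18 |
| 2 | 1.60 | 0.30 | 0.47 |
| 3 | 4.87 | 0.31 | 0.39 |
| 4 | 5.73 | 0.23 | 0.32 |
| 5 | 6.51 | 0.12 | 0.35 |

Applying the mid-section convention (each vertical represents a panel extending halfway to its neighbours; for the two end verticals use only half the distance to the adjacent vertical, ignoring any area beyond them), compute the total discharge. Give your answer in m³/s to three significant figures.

0.617 m³/s

w_1 = (1.60 − 0.83)/2 = 0.385 m; q_1 = 0.18 × 0.09 × 0.385 = 0.006237 m³/s
w_2 = (4.87 − 0.83)/2 = 2.02 m; q_2 = 0.47 × 0.30 × 2.02 = 0.2848 m³/s
w_3 = (5.73 − 1.60)/2 = 2.065 m; q_3 = 0.39 × 0.31 × 2.065 = 0.2497 m³/s
w_4 = (6.51 − 4.87)/2 = 0.82 m; q_4 = 0.32 × 0.23 × 0.82 = 0.06035 m³/s
w_5 = (6.51 − 5.73)/2 = 0.39 m; q_5 = 0.35 × 0.12 × 0.39 = 0.01638 m³/s
Q = Σ qᵢ = 0.6174 m³/s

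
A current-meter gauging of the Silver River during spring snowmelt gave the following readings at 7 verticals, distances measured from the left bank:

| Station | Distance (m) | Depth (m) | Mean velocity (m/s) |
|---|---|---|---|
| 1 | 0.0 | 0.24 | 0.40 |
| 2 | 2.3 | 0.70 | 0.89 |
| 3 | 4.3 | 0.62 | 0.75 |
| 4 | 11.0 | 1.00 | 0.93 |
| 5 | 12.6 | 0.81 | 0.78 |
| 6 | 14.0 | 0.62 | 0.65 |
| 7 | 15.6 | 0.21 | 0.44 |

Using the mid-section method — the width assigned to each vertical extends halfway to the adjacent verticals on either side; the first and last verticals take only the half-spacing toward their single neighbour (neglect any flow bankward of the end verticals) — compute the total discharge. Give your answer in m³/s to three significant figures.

w_1 = (2.3 − 0.0)/2 = 1.15 m; q_1 = 0.40 × 0.24 × 1.15 = 0.1104 m³/s
w_2 = (4.3 − 0.0)/2 = 2.15 m; q_2 = 0.89 × 0.70 × 2.15 = 1.339 m³/s
w_3 = (11.0 − 2.3)/2 = 4.35 m; q_3 = 0.75 × 0.62 × 4.35 = 2.023 m³/s
w_4 = (12.6 − 4.3)/2 = 4.15 m; q_4 = 0.93 × 1.00 × 4.15 = 3.860 m³/s
w_5 = (14.0 − 11.0)/2 = 1.5 m; q_5 = 0.78 × 0.81 × 1.5 = 0.9477 m³/s
w_6 = (15.6 − 12.6)/2 = 1.5 m; q_6 = 0.65 × 0.62 × 1.5 = 0.6045 m³/s
w_7 = (15.6 − 14.0)/2 = 0.8 m; q_7 = 0.44 × 0.21 × 0.8 = 0.07392 m³/s
Q = Σ qᵢ = 8.958 m³/s

8.96 m³/s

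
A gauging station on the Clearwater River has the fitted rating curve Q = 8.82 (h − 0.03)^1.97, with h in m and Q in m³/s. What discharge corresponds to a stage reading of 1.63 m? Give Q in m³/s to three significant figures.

22.3 m³/s

Q = 8.82 × (1.63 − 0.03)^1.97 = 8.82 × 1.6^1.97 = 22.26 m³/s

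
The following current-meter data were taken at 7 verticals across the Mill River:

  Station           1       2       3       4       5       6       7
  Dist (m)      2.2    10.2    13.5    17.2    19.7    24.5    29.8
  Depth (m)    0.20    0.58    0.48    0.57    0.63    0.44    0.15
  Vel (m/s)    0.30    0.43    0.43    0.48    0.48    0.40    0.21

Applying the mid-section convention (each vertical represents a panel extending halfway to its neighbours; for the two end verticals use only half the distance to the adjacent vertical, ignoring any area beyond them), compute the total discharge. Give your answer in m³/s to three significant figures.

w_1 = (10.2 − 2.2)/2 = 4 m; q_1 = 0.30 × 0.20 × 4 = 0.2400 m³/s
w_2 = (13.5 − 2.2)/2 = 5.65 m; q_2 = 0.43 × 0.58 × 5.65 = 1.409 m³/s
w_3 = (17.2 − 10.2)/2 = 3.5 m; q_3 = 0.43 × 0.48 × 3.5 = 0.7224 m³/s
w_4 = (19.7 − 13.5)/2 = 3.1 m; q_4 = 0.48 × 0.57 × 3.1 = 0.8482 m³/s
w_5 = (24.5 − 17.2)/2 = 3.65 m; q_5 = 0.48 × 0.63 × 3.65 = 1.104 m³/s
w_6 = (29.8 − 19.7)/2 = 5.05 m; q_6 = 0.40 × 0.44 × 5.05 = 0.8888 m³/s
w_7 = (29.8 − 24.5)/2 = 2.65 m; q_7 = 0.21 × 0.15 × 2.65 = 0.08348 m³/s
Q = Σ qᵢ = 5.296 m³/s

5.30 m³/s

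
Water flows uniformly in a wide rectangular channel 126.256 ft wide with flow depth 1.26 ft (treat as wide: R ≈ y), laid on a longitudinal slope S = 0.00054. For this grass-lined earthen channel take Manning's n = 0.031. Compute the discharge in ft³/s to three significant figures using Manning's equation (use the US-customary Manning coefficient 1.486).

207 ft³/s

A = b·y = 126.256 × 1.26 = 159.1 ft²
Wide channel: R ≈ y = 1.26 ft
Q = (1.486/n)·A·R^(2/3)·S^(1/2) = (1.486/0.031) × 159.1 × 1.260^(2/3) × 0.00054^(1/2) = 206.7 ft³/s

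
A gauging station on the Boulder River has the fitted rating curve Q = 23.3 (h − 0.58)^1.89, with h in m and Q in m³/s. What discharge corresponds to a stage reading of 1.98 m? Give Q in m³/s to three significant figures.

Q = 23.3 × (1.98 − 0.58)^1.89 = 23.3 × 1.4^1.89 = 44.01 m³/s

44.0 m³/s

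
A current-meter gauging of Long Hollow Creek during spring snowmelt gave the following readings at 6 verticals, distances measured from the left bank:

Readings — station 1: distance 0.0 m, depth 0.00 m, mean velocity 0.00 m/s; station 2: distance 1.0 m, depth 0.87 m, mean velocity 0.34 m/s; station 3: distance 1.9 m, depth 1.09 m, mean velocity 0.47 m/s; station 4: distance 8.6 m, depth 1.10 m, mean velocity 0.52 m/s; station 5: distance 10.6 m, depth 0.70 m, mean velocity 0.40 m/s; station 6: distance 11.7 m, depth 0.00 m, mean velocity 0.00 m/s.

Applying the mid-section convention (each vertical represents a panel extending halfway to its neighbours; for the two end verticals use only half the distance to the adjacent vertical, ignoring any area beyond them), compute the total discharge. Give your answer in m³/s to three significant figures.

5.15 m³/s

w_2 = (1.9 − 0.0)/2 = 0.95 m; q_2 = 0.34 × 0.87 × 0.95 = 0.2810 m³/s
w_3 = (8.6 − 1.0)/2 = 3.8 m; q_3 = 0.47 × 1.09 × 3.8 = 1.947 m³/s
w_4 = (10.6 − 1.9)/2 = 4.35 m; q_4 = 0.52 × 1.10 × 4.35 = 2.488 m³/s
w_5 = (11.7 − 8.6)/2 = 1.55 m; q_5 = 0.40 × 0.70 × 1.55 = 0.4340 m³/s
Stations 1, 6 contribute zero (depth or velocity is 0).
Q = Σ qᵢ = 5.150 m³/s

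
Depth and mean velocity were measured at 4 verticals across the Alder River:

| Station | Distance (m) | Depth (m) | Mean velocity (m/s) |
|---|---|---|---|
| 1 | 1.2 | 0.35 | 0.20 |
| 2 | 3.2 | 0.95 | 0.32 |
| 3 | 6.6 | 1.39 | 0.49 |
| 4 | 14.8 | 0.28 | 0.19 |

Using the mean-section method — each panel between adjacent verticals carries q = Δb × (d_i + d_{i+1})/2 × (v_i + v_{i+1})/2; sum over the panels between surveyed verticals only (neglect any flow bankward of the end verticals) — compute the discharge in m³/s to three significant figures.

Panel 1-2: Δb = 2 m, d̄ = (0.35+0.95)/2 = 0.65, v̄ = (0.20+0.32)/2 = 0.26 → q = 2×0.65×0.26 = 0.3380 m³/s
Panel 2-3: Δb = 3.4 m, d̄ = (0.95+1.39)/2 = 1.17, v̄ = (0.32+0.49)/2 = 0.405 → q = 3.4×1.17×0.405 = 1.611 m³/s
Panel 3-4: Δb = 8.2 m, d̄ = (1.39+0.28)/2 = 0.835, v̄ = (0.49+0.19)/2 = 0.34 → q = 8.2×0.835×0.34 = 2.328 m³/s
Q = Σ q = 4.277 m³/s

4.28 m³/s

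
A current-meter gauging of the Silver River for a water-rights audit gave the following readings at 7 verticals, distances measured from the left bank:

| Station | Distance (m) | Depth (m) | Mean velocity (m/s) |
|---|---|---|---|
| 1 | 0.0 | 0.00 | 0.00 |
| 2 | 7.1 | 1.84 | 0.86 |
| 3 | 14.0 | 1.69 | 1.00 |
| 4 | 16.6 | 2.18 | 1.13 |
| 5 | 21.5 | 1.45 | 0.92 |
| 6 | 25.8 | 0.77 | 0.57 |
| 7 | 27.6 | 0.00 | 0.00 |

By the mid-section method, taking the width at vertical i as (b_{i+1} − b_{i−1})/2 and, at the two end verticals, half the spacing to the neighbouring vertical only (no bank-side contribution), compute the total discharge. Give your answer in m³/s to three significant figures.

w_2 = (14.0 − 0.0)/2 = 7 m; q_2 = 0.86 × 1.84 × 7 = 11.08 m³/s
w_3 = (16.6 − 7.1)/2 = 4.75 m; q_3 = 1.00 × 1.69 × 4.75 = 8.028 m³/s
w_4 = (21.5 − 14.0)/2 = 3.75 m; q_4 = 1.13 × 2.18 × 3.75 = 9.238 m³/s
w_5 = (25.8 − 16.6)/2 = 4.6 m; q_5 = 0.92 × 1.45 × 4.6 = 6.136 m³/s
w_6 = (27.6 − 21.5)/2 = 3.05 m; q_6 = 0.57 × 0.77 × 3.05 = 1.339 m³/s
Stations 1, 7 contribute zero (depth or velocity is 0).
Q = Σ qᵢ = 35.82 m³/s

35.8 m³/s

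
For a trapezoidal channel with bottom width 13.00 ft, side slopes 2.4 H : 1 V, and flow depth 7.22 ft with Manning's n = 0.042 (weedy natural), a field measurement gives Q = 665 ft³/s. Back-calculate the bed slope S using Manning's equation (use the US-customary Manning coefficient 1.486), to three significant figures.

0.00104

A = (b + z·y)·y = (13.00 + 2.4×7.22)×7.22 = 219.0 ft²
P = b + 2y√(1+z²) = 13.00 + 2×7.22×√(1+2.4²) = 50.54 ft
R = A/P = 219.0/50.54 = 4.332 ft
S = (Q·n / (1.486·A·R^(2/3)))² = (665×0.042 / (1.486×219.0×2.658))² = 0.001043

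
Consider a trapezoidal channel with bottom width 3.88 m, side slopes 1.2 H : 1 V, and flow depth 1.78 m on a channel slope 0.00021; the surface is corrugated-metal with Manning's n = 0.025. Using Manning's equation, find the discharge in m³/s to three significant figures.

A = (b + z·y)·y = (3.88 + 1.2×1.78)×1.78 = 10.71 m²
P = b + 2y√(1+z²) = 3.88 + 2×1.78×√(1+1.2²) = 9.441 m
R = A/P = 10.71/9.441 = 1.134 m
Q = (1/n)·A·R^(2/3)·S^(1/2) = (1/0.025) × 10.71 × 1.134^(2/3) × 0.00021^(1/2) = 6.751 m³/s

6.75 m³/s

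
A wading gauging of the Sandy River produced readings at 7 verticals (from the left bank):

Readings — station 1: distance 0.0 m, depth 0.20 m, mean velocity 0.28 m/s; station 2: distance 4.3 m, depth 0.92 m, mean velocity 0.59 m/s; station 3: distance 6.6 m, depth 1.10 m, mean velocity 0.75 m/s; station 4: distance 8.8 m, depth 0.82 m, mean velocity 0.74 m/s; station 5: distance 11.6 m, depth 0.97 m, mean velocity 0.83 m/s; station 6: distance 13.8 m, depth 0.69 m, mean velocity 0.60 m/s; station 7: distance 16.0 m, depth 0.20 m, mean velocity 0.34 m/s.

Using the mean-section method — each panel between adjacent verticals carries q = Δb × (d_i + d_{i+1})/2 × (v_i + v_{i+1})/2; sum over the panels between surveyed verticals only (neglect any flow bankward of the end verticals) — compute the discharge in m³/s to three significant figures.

7.91 m³/s

Panel 1-2: Δb = 4.3 m, d̄ = (0.20+0.92)/2 = 0.56, v̄ = (0.28+0.59)/2 = 0.435 → q = 4.3×0.56×0.435 = 1.047 m³/s
Panel 2-3: Δb = 2.3 m, d̄ = (0.92+1.10)/2 = 1.01, v̄ = (0.59+0.75)/2 = 0.67 → q = 2.3×1.01×0.67 = 1.556 m³/s
Panel 3-4: Δb = 2.2 m, d̄ = (1.10+0.82)/2 = 0.96, v̄ = (0.75+0.74)/2 = 0.745 → q = 2.2×0.96×0.745 = 1.573 m³/s
Panel 4-5: Δb = 2.8 m, d̄ = (0.82+0.97)/2 = 0.895, v̄ = (0.74+0.83)/2 = 0.785 → q = 2.8×0.895×0.785 = 1.967 m³/s
Panel 5-6: Δb = 2.2 m, d̄ = (0.97+0.69)/2 = 0.83, v̄ = (0.83+0.60)/2 = 0.715 → q = 2.2×0.83×0.715 = 1.306 m³/s
Panel 6-7: Δb = 2.2 m, d̄ = (0.69+0.20)/2 = 0.445, v̄ = (0.60+0.34)/2 = 0.47 → q = 2.2×0.445×0.47 = 0.4601 m³/s
Q = Σ q = 7.910 m³/s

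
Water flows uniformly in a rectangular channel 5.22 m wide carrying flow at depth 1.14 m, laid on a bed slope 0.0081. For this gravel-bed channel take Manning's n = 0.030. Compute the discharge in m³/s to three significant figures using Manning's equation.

15.3 m³/s

A = b·y = 5.22 × 1.14 = 5.951 m²
P = b + 2y = 5.22 + 2×1.14 = 7.500 m
R = A/P = 5.951/7.500 = 0.7934 m
Q = (1/n)·A·R^(2/3)·S^(1/2) = (1/0.030) × 5.951 × 0.7934^(2/3) × 0.0081^(1/2) = 15.30 m³/s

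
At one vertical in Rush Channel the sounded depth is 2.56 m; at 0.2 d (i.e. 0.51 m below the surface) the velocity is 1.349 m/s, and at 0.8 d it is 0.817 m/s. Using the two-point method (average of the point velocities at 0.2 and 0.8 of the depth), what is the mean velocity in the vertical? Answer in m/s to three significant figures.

1.08 m/s

v̄ = (1.349 + 0.817) / 2 = 1.083 m/s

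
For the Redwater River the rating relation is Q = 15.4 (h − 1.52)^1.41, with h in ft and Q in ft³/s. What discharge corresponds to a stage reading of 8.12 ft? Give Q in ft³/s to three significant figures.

Q = 15.4 × (8.12 − 1.52)^1.41 = 15.4 × 6.6^1.41 = 220.3 ft³/s

220 ft³/s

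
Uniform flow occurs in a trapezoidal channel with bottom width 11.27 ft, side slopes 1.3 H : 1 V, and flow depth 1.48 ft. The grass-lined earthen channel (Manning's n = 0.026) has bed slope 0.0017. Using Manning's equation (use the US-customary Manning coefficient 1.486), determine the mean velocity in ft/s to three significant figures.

A = (b + z·y)·y = (11.27 + 1.3×1.48)×1.48 = 19.53 ft²
P = b + 2y√(1+z²) = 11.27 + 2×1.48×√(1+1.3²) = 16.12 ft
R = A/P = 19.53/16.12 = 1.211 ft
Q = (1.486/n)·A·R^(2/3)·S^(1/2) = (1.486/0.026) × 19.53 × 1.211^(2/3) × 0.0017^(1/2) = 52.28 ft³/s
V = Q/A = 52.28/19.53 = 2.677 ft/s

2.68 ft/s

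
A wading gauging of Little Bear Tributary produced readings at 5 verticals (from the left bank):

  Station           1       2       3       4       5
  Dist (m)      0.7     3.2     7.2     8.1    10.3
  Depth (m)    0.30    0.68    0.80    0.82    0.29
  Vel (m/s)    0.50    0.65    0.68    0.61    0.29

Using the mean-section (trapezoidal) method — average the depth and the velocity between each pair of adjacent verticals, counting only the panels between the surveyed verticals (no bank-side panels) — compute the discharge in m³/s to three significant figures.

3.69 m³/s

Panel 1-2: Δb = 2.5 m, d̄ = (0.30+0.68)/2 = 0.49, v̄ = (0.50+0.65)/2 = 0.575 → q = 2.5×0.49×0.575 = 0.7044 m³/s
Panel 2-3: Δb = 4 m, d̄ = (0.68+0.80)/2 = 0.74, v̄ = (0.65+0.68)/2 = 0.665 → q = 4×0.74×0.665 = 1.968 m³/s
Panel 3-4: Δb = 0.9 m, d̄ = (0.80+0.82)/2 = 0.81, v̄ = (0.68+0.61)/2 = 0.645 → q = 0.9×0.81×0.645 = 0.4702 m³/s
Panel 4-5: Δb = 2.2 m, d̄ = (0.82+0.29)/2 = 0.555, v̄ = (0.61+0.29)/2 = 0.45 → q = 2.2×0.555×0.45 = 0.5495 m³/s
Q = Σ q = 3.692 m³/s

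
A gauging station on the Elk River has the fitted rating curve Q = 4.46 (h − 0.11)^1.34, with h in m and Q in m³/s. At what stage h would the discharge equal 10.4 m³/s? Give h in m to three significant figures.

h − h₀ = (Q/C)^(1/b) = (10.4/4.46)^(1/1.34) = 1.881 m
h = 0.11 + 1.881 = 1.991 m

1.99 m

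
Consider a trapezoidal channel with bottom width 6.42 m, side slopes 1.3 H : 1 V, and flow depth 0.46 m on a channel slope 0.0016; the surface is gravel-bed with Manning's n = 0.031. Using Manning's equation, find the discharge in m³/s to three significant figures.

2.29 m³/s

A = (b + z·y)·y = (6.42 + 1.3×0.46)×0.46 = 3.228 m²
P = b + 2y√(1+z²) = 6.42 + 2×0.46×√(1+1.3²) = 7.929 m
R = A/P = 3.228/7.929 = 0.4072 m
Q = (1/n)·A·R^(2/3)·S^(1/2) = (1/0.031) × 3.228 × 0.4072^(2/3) × 0.0016^(1/2) = 2.288 m³/s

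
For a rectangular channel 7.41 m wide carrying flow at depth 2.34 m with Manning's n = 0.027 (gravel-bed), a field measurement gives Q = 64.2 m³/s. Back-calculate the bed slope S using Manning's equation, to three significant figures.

0.00618

A = b·y = 7.41 × 2.34 = 17.34 m²
P = b + 2y = 7.41 + 2×2.34 = 12.09 m
R = A/P = 17.34/12.09 = 1.434 m
S = (Q·n / (1·A·R^(2/3)))² = (64.2×0.027 / (1×17.34×1.272))² = 0.006179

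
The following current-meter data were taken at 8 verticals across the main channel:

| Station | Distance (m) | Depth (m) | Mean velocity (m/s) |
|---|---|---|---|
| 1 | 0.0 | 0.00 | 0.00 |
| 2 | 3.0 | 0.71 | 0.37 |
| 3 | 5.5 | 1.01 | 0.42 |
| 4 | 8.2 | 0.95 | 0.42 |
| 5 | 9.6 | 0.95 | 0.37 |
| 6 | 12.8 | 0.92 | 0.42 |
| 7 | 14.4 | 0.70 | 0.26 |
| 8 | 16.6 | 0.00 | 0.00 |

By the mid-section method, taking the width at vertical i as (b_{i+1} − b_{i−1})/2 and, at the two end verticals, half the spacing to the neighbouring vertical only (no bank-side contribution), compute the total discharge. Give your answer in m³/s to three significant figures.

4.72 m³/s

w_2 = (5.5 − 0.0)/2 = 2.75 m; q_2 = 0.37 × 0.71 × 2.75 = 0.7224 m³/s
w_3 = (8.2 − 3.0)/2 = 2.6 m; q_3 = 0.42 × 1.01 × 2.6 = 1.103 m³/s
w_4 = (9.6 − 5.5)/2 = 2.05 m; q_4 = 0.42 × 0.95 × 2.05 = 0.8180 m³/s
w_5 = (12.8 − 8.2)/2 = 2.3 m; q_5 = 0.37 × 0.95 × 2.3 = 0.8085 m³/s
w_6 = (14.4 − 9.6)/2 = 2.4 m; q_6 = 0.42 × 0.92 × 2.4 = 0.9274 m³/s
w_7 = (16.6 − 12.8)/2 = 1.9 m; q_7 = 0.26 × 0.70 × 1.9 = 0.3458 m³/s
Stations 1, 8 contribute zero (depth or velocity is 0).
Q = Σ qᵢ = 4.725 m³/s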